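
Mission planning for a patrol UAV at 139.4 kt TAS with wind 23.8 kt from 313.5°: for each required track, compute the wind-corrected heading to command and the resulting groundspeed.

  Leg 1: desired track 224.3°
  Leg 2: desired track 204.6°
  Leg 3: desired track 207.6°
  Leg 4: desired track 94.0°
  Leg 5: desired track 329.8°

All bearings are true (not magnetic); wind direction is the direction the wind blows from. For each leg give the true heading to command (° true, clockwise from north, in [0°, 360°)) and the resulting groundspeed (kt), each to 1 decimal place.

Leg 1: desired track 224.3°; wind correction +9.8° → command heading 234.1°, groundspeed 137.0 kt
Leg 2: desired track 204.6°; wind correction +9.3° → command heading 213.9°, groundspeed 145.3 kt
Leg 3: desired track 207.6°; wind correction +9.5° → command heading 217.1°, groundspeed 144.0 kt
Leg 4: desired track 94.0°; wind correction -6.2° → command heading 87.8°, groundspeed 156.9 kt
Leg 5: desired track 329.8°; wind correction -2.7° → command heading 327.1°, groundspeed 116.4 kt

Leg 1: heading=234.1°, groundspeed=137.0 kt
Leg 2: heading=213.9°, groundspeed=145.3 kt
Leg 3: heading=217.1°, groundspeed=144.0 kt
Leg 4: heading=87.8°, groundspeed=156.9 kt
Leg 5: heading=327.1°, groundspeed=116.4 kt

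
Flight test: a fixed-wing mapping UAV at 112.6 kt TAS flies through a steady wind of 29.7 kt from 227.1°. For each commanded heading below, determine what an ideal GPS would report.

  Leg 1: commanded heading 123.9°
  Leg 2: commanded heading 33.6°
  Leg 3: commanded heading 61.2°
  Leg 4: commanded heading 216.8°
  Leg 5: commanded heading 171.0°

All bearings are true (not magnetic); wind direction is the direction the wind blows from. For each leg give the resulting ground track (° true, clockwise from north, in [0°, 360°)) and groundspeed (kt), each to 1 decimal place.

Leg 1: heading 123.9°; drift -13.6° → track 110.3°, groundspeed 122.8 kt
Leg 2: heading 33.6°; drift +2.8° → track 36.4°, groundspeed 141.6 kt
Leg 3: heading 61.2°; drift -2.9° → track 58.3°, groundspeed 141.6 kt
Leg 4: heading 216.8°; drift -3.6° → track 213.2°, groundspeed 83.5 kt
Leg 5: heading 171.0°; drift -14.4° → track 156.6°, groundspeed 99.1 kt

Leg 1: track=110.3°, groundspeed=122.8 kt
Leg 2: track=36.4°, groundspeed=141.6 kt
Leg 3: track=58.3°, groundspeed=141.6 kt
Leg 4: track=213.2°, groundspeed=83.5 kt
Leg 5: track=156.6°, groundspeed=99.1 kt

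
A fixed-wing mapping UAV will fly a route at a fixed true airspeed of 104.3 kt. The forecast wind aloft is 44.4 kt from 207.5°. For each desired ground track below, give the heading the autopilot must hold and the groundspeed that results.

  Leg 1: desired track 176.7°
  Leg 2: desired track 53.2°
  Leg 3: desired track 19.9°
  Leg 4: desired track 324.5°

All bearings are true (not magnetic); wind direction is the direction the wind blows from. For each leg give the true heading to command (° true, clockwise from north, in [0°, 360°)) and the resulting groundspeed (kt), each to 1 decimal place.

Leg 1: heading=189.3°, groundspeed=63.7 kt
Leg 2: heading=63.8°, groundspeed=142.5 kt
Leg 3: heading=16.7°, groundspeed=148.1 kt
Leg 4: heading=302.2°, groundspeed=116.7 kt

Leg 1: desired track 176.7°; wind correction +12.6° → command heading 189.3°, groundspeed 63.7 kt
Leg 2: desired track 53.2°; wind correction +10.6° → command heading 63.8°, groundspeed 142.5 kt
Leg 3: desired track 19.9°; wind correction -3.2° → command heading 16.7°, groundspeed 148.1 kt
Leg 4: desired track 324.5°; wind correction -22.3° → command heading 302.2°, groundspeed 116.7 kt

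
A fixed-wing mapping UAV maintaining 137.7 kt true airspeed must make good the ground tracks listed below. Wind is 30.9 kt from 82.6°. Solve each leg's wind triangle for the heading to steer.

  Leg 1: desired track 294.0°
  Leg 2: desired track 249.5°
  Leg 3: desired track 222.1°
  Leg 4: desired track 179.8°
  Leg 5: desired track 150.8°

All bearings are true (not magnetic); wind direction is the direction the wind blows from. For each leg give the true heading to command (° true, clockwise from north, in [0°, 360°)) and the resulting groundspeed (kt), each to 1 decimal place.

Leg 1: desired track 294.0°; wind correction +6.7° → command heading 300.7°, groundspeed 163.1 kt
Leg 2: desired track 249.5°; wind correction -2.9° → command heading 246.6°, groundspeed 167.6 kt
Leg 3: desired track 222.1°; wind correction -8.4° → command heading 213.7°, groundspeed 159.7 kt
Leg 4: desired track 179.8°; wind correction -12.9° → command heading 166.9°, groundspeed 138.1 kt
Leg 5: desired track 150.8°; wind correction -12.0° → command heading 138.8°, groundspeed 123.2 kt

Leg 1: heading=300.7°, groundspeed=163.1 kt
Leg 2: heading=246.6°, groundspeed=167.6 kt
Leg 3: heading=213.7°, groundspeed=159.7 kt
Leg 4: heading=166.9°, groundspeed=138.1 kt
Leg 5: heading=138.8°, groundspeed=123.2 kt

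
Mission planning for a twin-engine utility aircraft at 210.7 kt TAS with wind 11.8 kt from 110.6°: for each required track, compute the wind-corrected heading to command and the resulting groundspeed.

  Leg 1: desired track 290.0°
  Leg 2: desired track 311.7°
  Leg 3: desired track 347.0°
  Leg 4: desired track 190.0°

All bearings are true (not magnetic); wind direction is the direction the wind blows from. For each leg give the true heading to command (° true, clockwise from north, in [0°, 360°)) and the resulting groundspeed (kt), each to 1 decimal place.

Leg 1: desired track 290.0°; wind correction +0.0° → command heading 290.0°, groundspeed 222.5 kt
Leg 2: desired track 311.7°; wind correction +1.2° → command heading 312.9°, groundspeed 221.7 kt
Leg 3: desired track 347.0°; wind correction +2.7° → command heading 349.7°, groundspeed 217.0 kt
Leg 4: desired track 190.0°; wind correction -3.2° → command heading 186.8°, groundspeed 208.2 kt

Leg 1: heading=290.0°, groundspeed=222.5 kt
Leg 2: heading=312.9°, groundspeed=221.7 kt
Leg 3: heading=349.7°, groundspeed=217.0 kt
Leg 4: heading=186.8°, groundspeed=208.2 kt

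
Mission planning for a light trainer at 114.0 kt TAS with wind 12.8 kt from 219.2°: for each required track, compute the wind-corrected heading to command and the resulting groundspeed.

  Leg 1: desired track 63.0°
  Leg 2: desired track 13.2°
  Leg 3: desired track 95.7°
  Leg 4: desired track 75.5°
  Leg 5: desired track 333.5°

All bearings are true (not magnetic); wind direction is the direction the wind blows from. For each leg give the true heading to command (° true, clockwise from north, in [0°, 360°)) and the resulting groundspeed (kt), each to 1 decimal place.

Leg 1: heading=65.6°, groundspeed=125.6 kt
Leg 2: heading=10.4°, groundspeed=125.4 kt
Leg 3: heading=101.1°, groundspeed=120.6 kt
Leg 4: heading=79.3°, groundspeed=124.1 kt
Leg 5: heading=327.6°, groundspeed=118.7 kt

Leg 1: desired track 63.0°; wind correction +2.6° → command heading 65.6°, groundspeed 125.6 kt
Leg 2: desired track 13.2°; wind correction -2.8° → command heading 10.4°, groundspeed 125.4 kt
Leg 3: desired track 95.7°; wind correction +5.4° → command heading 101.1°, groundspeed 120.6 kt
Leg 4: desired track 75.5°; wind correction +3.8° → command heading 79.3°, groundspeed 124.1 kt
Leg 5: desired track 333.5°; wind correction -5.9° → command heading 327.6°, groundspeed 118.7 kt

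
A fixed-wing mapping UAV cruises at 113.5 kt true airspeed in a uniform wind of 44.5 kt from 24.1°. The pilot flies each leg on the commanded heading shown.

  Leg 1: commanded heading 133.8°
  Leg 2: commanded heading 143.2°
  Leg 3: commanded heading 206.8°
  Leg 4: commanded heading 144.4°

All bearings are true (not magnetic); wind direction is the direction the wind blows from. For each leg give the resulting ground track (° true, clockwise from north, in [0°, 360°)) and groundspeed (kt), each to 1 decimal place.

Leg 1: heading 133.8°; drift +18.1° → track 151.9°, groundspeed 135.2 kt
Leg 2: heading 143.2°; drift +16.1° → track 159.3°, groundspeed 140.6 kt
Leg 3: heading 206.8°; drift -0.8° → track 206.0°, groundspeed 158.0 kt
Leg 4: heading 144.4°; drift +15.8° → track 160.2°, groundspeed 141.3 kt

Leg 1: track=151.9°, groundspeed=135.2 kt
Leg 2: track=159.3°, groundspeed=140.6 kt
Leg 3: track=206.0°, groundspeed=158.0 kt
Leg 4: track=160.2°, groundspeed=141.3 kt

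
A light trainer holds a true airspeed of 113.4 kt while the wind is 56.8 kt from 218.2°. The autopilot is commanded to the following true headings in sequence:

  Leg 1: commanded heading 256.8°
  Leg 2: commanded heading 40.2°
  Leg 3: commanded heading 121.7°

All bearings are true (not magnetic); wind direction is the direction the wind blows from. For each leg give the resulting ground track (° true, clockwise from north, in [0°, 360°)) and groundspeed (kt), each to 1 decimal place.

Leg 1: heading 256.8°; drift +27.2° → track 284.0°, groundspeed 77.6 kt
Leg 2: heading 40.2°; drift -0.7° → track 39.5°, groundspeed 170.2 kt
Leg 3: heading 121.7°; drift -25.2° → track 96.5°, groundspeed 132.5 kt

Leg 1: track=284.0°, groundspeed=77.6 kt
Leg 2: track=39.5°, groundspeed=170.2 kt
Leg 3: track=96.5°, groundspeed=132.5 kt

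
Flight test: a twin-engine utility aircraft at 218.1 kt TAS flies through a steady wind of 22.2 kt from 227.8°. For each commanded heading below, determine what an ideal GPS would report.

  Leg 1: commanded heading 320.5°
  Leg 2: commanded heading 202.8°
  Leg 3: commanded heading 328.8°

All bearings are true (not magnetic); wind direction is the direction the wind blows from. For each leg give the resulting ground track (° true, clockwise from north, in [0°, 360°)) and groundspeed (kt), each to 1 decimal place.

Leg 1: track=326.3°, groundspeed=220.3 kt
Leg 2: track=200.1°, groundspeed=198.2 kt
Leg 3: track=334.4°, groundspeed=223.4 kt

Leg 1: heading 320.5°; drift +5.8° → track 326.3°, groundspeed 220.3 kt
Leg 2: heading 202.8°; drift -2.7° → track 200.1°, groundspeed 198.2 kt
Leg 3: heading 328.8°; drift +5.6° → track 334.4°, groundspeed 223.4 kt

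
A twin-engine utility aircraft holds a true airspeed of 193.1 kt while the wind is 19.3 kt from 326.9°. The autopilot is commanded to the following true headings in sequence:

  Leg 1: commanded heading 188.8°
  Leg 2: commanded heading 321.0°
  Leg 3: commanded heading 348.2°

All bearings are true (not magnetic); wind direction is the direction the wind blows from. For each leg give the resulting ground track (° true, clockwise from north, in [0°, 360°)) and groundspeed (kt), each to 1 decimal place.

Leg 1: heading 188.8°; drift -3.6° → track 185.2°, groundspeed 207.9 kt
Leg 2: heading 321.0°; drift -0.7° → track 320.3°, groundspeed 173.9 kt
Leg 3: heading 348.2°; drift +2.3° → track 350.5°, groundspeed 175.3 kt

Leg 1: track=185.2°, groundspeed=207.9 kt
Leg 2: track=320.3°, groundspeed=173.9 kt
Leg 3: track=350.5°, groundspeed=175.3 kt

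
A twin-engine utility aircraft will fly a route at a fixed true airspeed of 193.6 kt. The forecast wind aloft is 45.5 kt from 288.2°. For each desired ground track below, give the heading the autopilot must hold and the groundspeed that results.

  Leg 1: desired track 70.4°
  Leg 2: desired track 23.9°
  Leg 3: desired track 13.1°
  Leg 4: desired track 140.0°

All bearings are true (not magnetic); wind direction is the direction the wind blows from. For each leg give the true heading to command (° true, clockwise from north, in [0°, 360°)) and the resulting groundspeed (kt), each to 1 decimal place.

Leg 1: heading=62.1°, groundspeed=227.5 kt
Leg 2: heading=10.4°, groundspeed=192.8 kt
Leg 3: heading=359.6°, groundspeed=184.2 kt
Leg 4: heading=147.1°, groundspeed=230.8 kt

Leg 1: desired track 70.4°; wind correction -8.3° → command heading 62.1°, groundspeed 227.5 kt
Leg 2: desired track 23.9°; wind correction -13.5° → command heading 10.4°, groundspeed 192.8 kt
Leg 3: desired track 13.1°; wind correction -13.5° → command heading 359.6°, groundspeed 184.2 kt
Leg 4: desired track 140.0°; wind correction +7.1° → command heading 147.1°, groundspeed 230.8 kt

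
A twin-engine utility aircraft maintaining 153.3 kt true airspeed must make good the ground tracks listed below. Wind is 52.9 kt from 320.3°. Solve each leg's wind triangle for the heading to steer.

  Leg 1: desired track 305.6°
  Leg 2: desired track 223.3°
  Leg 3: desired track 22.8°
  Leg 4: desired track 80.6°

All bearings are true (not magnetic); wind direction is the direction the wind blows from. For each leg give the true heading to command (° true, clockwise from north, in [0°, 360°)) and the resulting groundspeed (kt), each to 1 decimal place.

Leg 1: heading=310.6°, groundspeed=101.5 kt
Leg 2: heading=243.3°, groundspeed=150.5 kt
Leg 3: heading=5.0°, groundspeed=121.5 kt
Leg 4: heading=63.3°, groundspeed=173.0 kt

Leg 1: desired track 305.6°; wind correction +5.0° → command heading 310.6°, groundspeed 101.5 kt
Leg 2: desired track 223.3°; wind correction +20.0° → command heading 243.3°, groundspeed 150.5 kt
Leg 3: desired track 22.8°; wind correction -17.8° → command heading 5.0°, groundspeed 121.5 kt
Leg 4: desired track 80.6°; wind correction -17.3° → command heading 63.3°, groundspeed 173.0 kt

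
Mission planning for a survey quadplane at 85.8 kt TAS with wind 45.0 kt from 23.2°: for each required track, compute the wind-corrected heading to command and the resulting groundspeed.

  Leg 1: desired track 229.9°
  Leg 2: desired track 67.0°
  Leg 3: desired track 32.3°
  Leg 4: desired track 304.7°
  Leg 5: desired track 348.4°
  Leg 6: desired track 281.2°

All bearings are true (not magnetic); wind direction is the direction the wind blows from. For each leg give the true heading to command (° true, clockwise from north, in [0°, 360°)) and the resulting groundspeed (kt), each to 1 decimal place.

Leg 1: heading=243.5°, groundspeed=123.6 kt
Leg 2: heading=45.7°, groundspeed=47.5 kt
Leg 3: heading=27.5°, groundspeed=41.1 kt
Leg 4: heading=335.6°, groundspeed=64.6 kt
Leg 5: heading=5.8°, groundspeed=44.9 kt
Leg 6: heading=312.1°, groundspeed=83.0 kt

Leg 1: desired track 229.9°; wind correction +13.6° → command heading 243.5°, groundspeed 123.6 kt
Leg 2: desired track 67.0°; wind correction -21.3° → command heading 45.7°, groundspeed 47.5 kt
Leg 3: desired track 32.3°; wind correction -4.8° → command heading 27.5°, groundspeed 41.1 kt
Leg 4: desired track 304.7°; wind correction +30.9° → command heading 335.6°, groundspeed 64.6 kt
Leg 5: desired track 348.4°; wind correction +17.4° → command heading 5.8°, groundspeed 44.9 kt
Leg 6: desired track 281.2°; wind correction +30.9° → command heading 312.1°, groundspeed 83.0 kt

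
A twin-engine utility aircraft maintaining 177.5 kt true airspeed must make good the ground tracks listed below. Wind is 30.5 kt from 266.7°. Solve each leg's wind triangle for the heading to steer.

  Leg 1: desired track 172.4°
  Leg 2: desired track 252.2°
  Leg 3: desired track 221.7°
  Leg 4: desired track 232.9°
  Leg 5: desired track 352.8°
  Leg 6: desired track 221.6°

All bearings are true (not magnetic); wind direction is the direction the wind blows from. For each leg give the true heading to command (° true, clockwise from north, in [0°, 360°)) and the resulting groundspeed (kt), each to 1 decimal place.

Leg 1: desired track 172.4°; wind correction +9.9° → command heading 182.3°, groundspeed 177.2 kt
Leg 2: desired track 252.2°; wind correction +2.5° → command heading 254.7°, groundspeed 147.8 kt
Leg 3: desired track 221.7°; wind correction +7.0° → command heading 228.7°, groundspeed 154.6 kt
Leg 4: desired track 232.9°; wind correction +5.5° → command heading 238.4°, groundspeed 151.3 kt
Leg 5: desired track 352.8°; wind correction -9.9° → command heading 342.9°, groundspeed 172.8 kt
Leg 6: desired track 221.6°; wind correction +7.0° → command heading 228.6°, groundspeed 154.7 kt

Leg 1: heading=182.3°, groundspeed=177.2 kt
Leg 2: heading=254.7°, groundspeed=147.8 kt
Leg 3: heading=228.7°, groundspeed=154.6 kt
Leg 4: heading=238.4°, groundspeed=151.3 kt
Leg 5: heading=342.9°, groundspeed=172.8 kt
Leg 6: heading=228.6°, groundspeed=154.7 kt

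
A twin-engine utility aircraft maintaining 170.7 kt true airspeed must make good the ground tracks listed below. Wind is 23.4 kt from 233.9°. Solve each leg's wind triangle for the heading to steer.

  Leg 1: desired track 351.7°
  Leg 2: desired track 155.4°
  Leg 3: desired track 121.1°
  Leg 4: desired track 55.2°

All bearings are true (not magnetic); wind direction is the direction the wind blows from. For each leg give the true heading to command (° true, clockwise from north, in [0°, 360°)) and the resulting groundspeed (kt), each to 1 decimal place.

Leg 1: desired track 351.7°; wind correction -7.0° → command heading 344.7°, groundspeed 180.4 kt
Leg 2: desired track 155.4°; wind correction +7.7° → command heading 163.1°, groundspeed 164.5 kt
Leg 3: desired track 121.1°; wind correction +7.3° → command heading 128.4°, groundspeed 178.4 kt
Leg 4: desired track 55.2°; wind correction +0.2° → command heading 55.4°, groundspeed 194.1 kt

Leg 1: heading=344.7°, groundspeed=180.4 kt
Leg 2: heading=163.1°, groundspeed=164.5 kt
Leg 3: heading=128.4°, groundspeed=178.4 kt
Leg 4: heading=55.4°, groundspeed=194.1 kt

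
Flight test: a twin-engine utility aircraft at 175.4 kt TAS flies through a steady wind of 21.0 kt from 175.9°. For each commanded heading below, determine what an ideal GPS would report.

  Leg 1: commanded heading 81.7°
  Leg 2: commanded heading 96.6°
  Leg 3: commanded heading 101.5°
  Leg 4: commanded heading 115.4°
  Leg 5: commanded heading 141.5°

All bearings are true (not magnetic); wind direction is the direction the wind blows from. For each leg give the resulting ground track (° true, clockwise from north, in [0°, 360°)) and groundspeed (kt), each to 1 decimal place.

Leg 1: track=74.9°, groundspeed=178.2 kt
Leg 2: track=89.7°, groundspeed=172.7 kt
Leg 3: track=94.7°, groundspeed=171.0 kt
Leg 4: track=109.1°, groundspeed=166.1 kt
Leg 5: track=137.2°, groundspeed=158.5 kt

Leg 1: heading 81.7°; drift -6.8° → track 74.9°, groundspeed 178.2 kt
Leg 2: heading 96.6°; drift -6.9° → track 89.7°, groundspeed 172.7 kt
Leg 3: heading 101.5°; drift -6.8° → track 94.7°, groundspeed 171.0 kt
Leg 4: heading 115.4°; drift -6.3° → track 109.1°, groundspeed 166.1 kt
Leg 5: heading 141.5°; drift -4.3° → track 137.2°, groundspeed 158.5 kt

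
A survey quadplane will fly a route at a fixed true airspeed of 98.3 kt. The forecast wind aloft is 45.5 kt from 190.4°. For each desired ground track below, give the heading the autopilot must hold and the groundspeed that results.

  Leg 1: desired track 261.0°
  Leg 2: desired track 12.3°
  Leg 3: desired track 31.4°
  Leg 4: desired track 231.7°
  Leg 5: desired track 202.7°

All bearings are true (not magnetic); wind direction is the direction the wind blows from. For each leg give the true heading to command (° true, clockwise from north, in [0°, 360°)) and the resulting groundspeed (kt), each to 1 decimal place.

Leg 1: heading=235.1°, groundspeed=73.3 kt
Leg 2: heading=13.2°, groundspeed=143.8 kt
Leg 3: heading=40.9°, groundspeed=139.4 kt
Leg 4: heading=213.9°, groundspeed=59.4 kt
Leg 5: heading=197.0°, groundspeed=53.4 kt

Leg 1: desired track 261.0°; wind correction -25.9° → command heading 235.1°, groundspeed 73.3 kt
Leg 2: desired track 12.3°; wind correction +0.9° → command heading 13.2°, groundspeed 143.8 kt
Leg 3: desired track 31.4°; wind correction +9.5° → command heading 40.9°, groundspeed 139.4 kt
Leg 4: desired track 231.7°; wind correction -17.8° → command heading 213.9°, groundspeed 59.4 kt
Leg 5: desired track 202.7°; wind correction -5.7° → command heading 197.0°, groundspeed 53.4 kt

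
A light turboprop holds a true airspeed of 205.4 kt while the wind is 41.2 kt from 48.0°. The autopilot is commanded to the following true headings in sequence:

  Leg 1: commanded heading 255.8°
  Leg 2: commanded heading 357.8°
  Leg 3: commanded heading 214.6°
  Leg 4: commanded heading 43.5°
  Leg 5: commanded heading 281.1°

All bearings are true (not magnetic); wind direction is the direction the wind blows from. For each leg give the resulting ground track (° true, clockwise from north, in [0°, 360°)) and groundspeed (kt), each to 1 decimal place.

Leg 1: heading 255.8°; drift -4.5° → track 251.3°, groundspeed 242.6 kt
Leg 2: heading 357.8°; drift -10.0° → track 347.8°, groundspeed 181.8 kt
Leg 3: heading 214.6°; drift +2.2° → track 216.8°, groundspeed 245.7 kt
Leg 4: heading 43.5°; drift -1.1° → track 42.4°, groundspeed 164.4 kt
Leg 5: heading 281.1°; drift -8.1° → track 273.0°, groundspeed 232.5 kt

Leg 1: track=251.3°, groundspeed=242.6 kt
Leg 2: track=347.8°, groundspeed=181.8 kt
Leg 3: track=216.8°, groundspeed=245.7 kt
Leg 4: track=42.4°, groundspeed=164.4 kt
Leg 5: track=273.0°, groundspeed=232.5 kt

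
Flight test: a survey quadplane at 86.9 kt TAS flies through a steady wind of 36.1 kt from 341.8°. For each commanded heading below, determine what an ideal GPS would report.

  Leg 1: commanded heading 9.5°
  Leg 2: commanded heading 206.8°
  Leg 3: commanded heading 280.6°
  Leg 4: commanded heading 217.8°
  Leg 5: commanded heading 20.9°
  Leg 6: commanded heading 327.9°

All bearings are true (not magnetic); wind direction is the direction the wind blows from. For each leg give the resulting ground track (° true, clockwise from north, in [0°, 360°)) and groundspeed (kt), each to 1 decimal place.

Leg 1: track=26.5°, groundspeed=57.4 kt
Leg 2: track=194.0°, groundspeed=115.3 kt
Leg 3: track=256.1°, groundspeed=76.4 kt
Leg 4: track=202.2°, groundspeed=111.2 kt
Leg 5: track=42.0°, groundspeed=63.1 kt
Leg 6: track=318.4°, groundspeed=52.6 kt

Leg 1: heading 9.5°; drift +17.0° → track 26.5°, groundspeed 57.4 kt
Leg 2: heading 206.8°; drift -12.8° → track 194.0°, groundspeed 115.3 kt
Leg 3: heading 280.6°; drift -24.5° → track 256.1°, groundspeed 76.4 kt
Leg 4: heading 217.8°; drift -15.6° → track 202.2°, groundspeed 111.2 kt
Leg 5: heading 20.9°; drift +21.1° → track 42.0°, groundspeed 63.1 kt
Leg 6: heading 327.9°; drift -9.5° → track 318.4°, groundspeed 52.6 kt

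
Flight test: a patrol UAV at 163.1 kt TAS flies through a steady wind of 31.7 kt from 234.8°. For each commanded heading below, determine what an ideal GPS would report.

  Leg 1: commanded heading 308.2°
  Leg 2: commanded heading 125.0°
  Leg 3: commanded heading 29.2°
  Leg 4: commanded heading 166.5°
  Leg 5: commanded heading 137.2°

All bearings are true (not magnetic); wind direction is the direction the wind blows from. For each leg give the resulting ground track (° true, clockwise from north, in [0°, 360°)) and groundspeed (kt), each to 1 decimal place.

Leg 1: track=319.4°, groundspeed=157.0 kt
Leg 2: track=115.3°, groundspeed=176.4 kt
Leg 3: track=33.3°, groundspeed=192.2 kt
Leg 4: track=155.5°, groundspeed=154.2 kt
Leg 5: track=126.6°, groundspeed=170.2 kt

Leg 1: heading 308.2°; drift +11.2° → track 319.4°, groundspeed 157.0 kt
Leg 2: heading 125.0°; drift -9.7° → track 115.3°, groundspeed 176.4 kt
Leg 3: heading 29.2°; drift +4.1° → track 33.3°, groundspeed 192.2 kt
Leg 4: heading 166.5°; drift -11.0° → track 155.5°, groundspeed 154.2 kt
Leg 5: heading 137.2°; drift -10.6° → track 126.6°, groundspeed 170.2 kt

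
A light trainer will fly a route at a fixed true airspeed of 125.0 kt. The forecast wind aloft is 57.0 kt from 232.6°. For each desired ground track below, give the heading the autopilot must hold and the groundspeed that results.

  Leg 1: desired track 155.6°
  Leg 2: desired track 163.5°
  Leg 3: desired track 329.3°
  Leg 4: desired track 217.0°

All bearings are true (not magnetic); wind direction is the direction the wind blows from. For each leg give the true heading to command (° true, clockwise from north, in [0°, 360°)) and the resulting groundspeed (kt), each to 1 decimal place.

Leg 1: heading=182.0°, groundspeed=99.2 kt
Leg 2: heading=188.7°, groundspeed=92.8 kt
Leg 3: heading=302.4°, groundspeed=118.1 kt
Leg 4: heading=224.0°, groundspeed=69.2 kt

Leg 1: desired track 155.6°; wind correction +26.4° → command heading 182.0°, groundspeed 99.2 kt
Leg 2: desired track 163.5°; wind correction +25.2° → command heading 188.7°, groundspeed 92.8 kt
Leg 3: desired track 329.3°; wind correction -26.9° → command heading 302.4°, groundspeed 118.1 kt
Leg 4: desired track 217.0°; wind correction +7.0° → command heading 224.0°, groundspeed 69.2 kt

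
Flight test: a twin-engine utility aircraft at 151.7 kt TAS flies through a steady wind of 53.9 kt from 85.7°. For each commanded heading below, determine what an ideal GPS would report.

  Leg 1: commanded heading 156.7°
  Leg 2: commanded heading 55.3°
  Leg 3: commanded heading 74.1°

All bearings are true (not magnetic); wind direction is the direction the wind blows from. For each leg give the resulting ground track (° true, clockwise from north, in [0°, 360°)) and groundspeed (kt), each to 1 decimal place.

Leg 1: heading 156.7°; drift +20.8° → track 177.5°, groundspeed 143.5 kt
Leg 2: heading 55.3°; drift -14.5° → track 40.8°, groundspeed 108.7 kt
Leg 3: heading 74.1°; drift -6.3° → track 67.8°, groundspeed 99.5 kt

Leg 1: track=177.5°, groundspeed=143.5 kt
Leg 2: track=40.8°, groundspeed=108.7 kt
Leg 3: track=67.8°, groundspeed=99.5 kt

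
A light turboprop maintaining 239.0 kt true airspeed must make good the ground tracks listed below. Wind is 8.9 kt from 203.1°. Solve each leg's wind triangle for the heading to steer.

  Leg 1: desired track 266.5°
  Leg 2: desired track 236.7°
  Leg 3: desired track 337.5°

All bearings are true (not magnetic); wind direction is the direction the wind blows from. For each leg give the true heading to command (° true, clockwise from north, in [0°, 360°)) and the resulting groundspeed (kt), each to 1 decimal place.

Leg 1: heading=264.6°, groundspeed=234.9 kt
Leg 2: heading=235.5°, groundspeed=231.5 kt
Leg 3: heading=336.0°, groundspeed=245.1 kt

Leg 1: desired track 266.5°; wind correction -1.9° → command heading 264.6°, groundspeed 234.9 kt
Leg 2: desired track 236.7°; wind correction -1.2° → command heading 235.5°, groundspeed 231.5 kt
Leg 3: desired track 337.5°; wind correction -1.5° → command heading 336.0°, groundspeed 245.1 kt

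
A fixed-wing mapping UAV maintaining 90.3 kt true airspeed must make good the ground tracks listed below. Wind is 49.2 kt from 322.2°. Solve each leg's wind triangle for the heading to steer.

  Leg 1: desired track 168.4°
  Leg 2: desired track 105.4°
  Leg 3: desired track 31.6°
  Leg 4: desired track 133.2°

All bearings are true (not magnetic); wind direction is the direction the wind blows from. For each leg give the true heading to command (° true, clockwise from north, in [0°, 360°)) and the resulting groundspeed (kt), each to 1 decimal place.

Leg 1: desired track 168.4°; wind correction +13.9° → command heading 182.3°, groundspeed 131.8 kt
Leg 2: desired track 105.4°; wind correction -19.0° → command heading 86.4°, groundspeed 124.8 kt
Leg 3: desired track 31.6°; wind correction -30.7° → command heading 0.9°, groundspeed 60.4 kt
Leg 4: desired track 133.2°; wind correction -4.9° → command heading 128.3°, groundspeed 138.6 kt

Leg 1: heading=182.3°, groundspeed=131.8 kt
Leg 2: heading=86.4°, groundspeed=124.8 kt
Leg 3: heading=0.9°, groundspeed=60.4 kt
Leg 4: heading=128.3°, groundspeed=138.6 kt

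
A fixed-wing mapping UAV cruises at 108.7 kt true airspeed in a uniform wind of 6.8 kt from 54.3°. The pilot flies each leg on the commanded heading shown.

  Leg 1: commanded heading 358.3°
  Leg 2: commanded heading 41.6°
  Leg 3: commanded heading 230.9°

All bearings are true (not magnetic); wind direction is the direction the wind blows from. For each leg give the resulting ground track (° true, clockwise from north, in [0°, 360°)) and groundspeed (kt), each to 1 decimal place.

Leg 1: heading 358.3°; drift -3.1° → track 355.2°, groundspeed 105.0 kt
Leg 2: heading 41.6°; drift -0.8° → track 40.8°, groundspeed 102.1 kt
Leg 3: heading 230.9°; drift +0.2° → track 231.1°, groundspeed 115.5 kt

Leg 1: track=355.2°, groundspeed=105.0 kt
Leg 2: track=40.8°, groundspeed=102.1 kt
Leg 3: track=231.1°, groundspeed=115.5 kt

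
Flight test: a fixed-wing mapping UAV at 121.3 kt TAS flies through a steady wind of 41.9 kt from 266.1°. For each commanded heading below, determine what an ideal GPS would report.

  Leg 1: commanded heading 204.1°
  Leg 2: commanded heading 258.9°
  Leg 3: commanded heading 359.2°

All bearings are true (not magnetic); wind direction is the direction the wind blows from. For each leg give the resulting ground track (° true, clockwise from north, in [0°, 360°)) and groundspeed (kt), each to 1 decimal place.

Leg 1: track=184.1°, groundspeed=108.2 kt
Leg 2: track=255.1°, groundspeed=79.9 kt
Leg 3: track=17.9°, groundspeed=130.5 kt

Leg 1: heading 204.1°; drift -20.0° → track 184.1°, groundspeed 108.2 kt
Leg 2: heading 258.9°; drift -3.8° → track 255.1°, groundspeed 79.9 kt
Leg 3: heading 359.2°; drift +18.7° → track 17.9°, groundspeed 130.5 kt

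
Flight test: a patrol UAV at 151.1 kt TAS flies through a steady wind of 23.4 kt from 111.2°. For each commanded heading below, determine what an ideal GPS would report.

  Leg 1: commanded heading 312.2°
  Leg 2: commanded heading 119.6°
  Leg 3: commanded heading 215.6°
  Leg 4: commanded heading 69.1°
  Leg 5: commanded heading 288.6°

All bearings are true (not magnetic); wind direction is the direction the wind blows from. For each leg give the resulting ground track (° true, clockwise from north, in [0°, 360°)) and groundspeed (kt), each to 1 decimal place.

Leg 1: track=309.4°, groundspeed=173.1 kt
Leg 2: track=121.1°, groundspeed=128.0 kt
Leg 3: track=223.8°, groundspeed=158.5 kt
Leg 4: track=62.4°, groundspeed=134.7 kt
Leg 5: track=288.9°, groundspeed=174.5 kt

Leg 1: heading 312.2°; drift -2.8° → track 309.4°, groundspeed 173.1 kt
Leg 2: heading 119.6°; drift +1.5° → track 121.1°, groundspeed 128.0 kt
Leg 3: heading 215.6°; drift +8.2° → track 223.8°, groundspeed 158.5 kt
Leg 4: heading 69.1°; drift -6.7° → track 62.4°, groundspeed 134.7 kt
Leg 5: heading 288.6°; drift +0.3° → track 288.9°, groundspeed 174.5 kt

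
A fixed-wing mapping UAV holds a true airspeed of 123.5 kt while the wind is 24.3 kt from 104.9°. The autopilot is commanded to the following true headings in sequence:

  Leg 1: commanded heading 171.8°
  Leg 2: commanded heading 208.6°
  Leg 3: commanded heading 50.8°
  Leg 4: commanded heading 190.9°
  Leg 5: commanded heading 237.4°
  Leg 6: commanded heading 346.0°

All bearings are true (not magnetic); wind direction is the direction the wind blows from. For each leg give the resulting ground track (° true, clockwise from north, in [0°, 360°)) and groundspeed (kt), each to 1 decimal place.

Leg 1: heading 171.8°; drift +11.1° → track 182.9°, groundspeed 116.1 kt
Leg 2: heading 208.6°; drift +10.4° → track 219.0°, groundspeed 131.4 kt
Leg 3: heading 50.8°; drift -10.2° → track 40.6°, groundspeed 111.0 kt
Leg 4: heading 190.9°; drift +11.3° → track 202.2°, groundspeed 124.2 kt
Leg 5: heading 237.4°; drift +7.3° → track 244.7°, groundspeed 141.1 kt
Leg 6: heading 346.0°; drift -8.9° → track 337.1°, groundspeed 136.9 kt

Leg 1: track=182.9°, groundspeed=116.1 kt
Leg 2: track=219.0°, groundspeed=131.4 kt
Leg 3: track=40.6°, groundspeed=111.0 kt
Leg 4: track=202.2°, groundspeed=124.2 kt
Leg 5: track=244.7°, groundspeed=141.1 kt
Leg 6: track=337.1°, groundspeed=136.9 kt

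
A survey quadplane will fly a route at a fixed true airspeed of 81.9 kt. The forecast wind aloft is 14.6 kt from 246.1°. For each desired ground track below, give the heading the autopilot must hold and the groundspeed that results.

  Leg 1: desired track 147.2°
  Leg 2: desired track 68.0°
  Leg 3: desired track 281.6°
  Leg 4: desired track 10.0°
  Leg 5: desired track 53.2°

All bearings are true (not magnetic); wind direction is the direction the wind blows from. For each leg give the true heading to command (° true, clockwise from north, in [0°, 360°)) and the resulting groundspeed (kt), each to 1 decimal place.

Leg 1: heading=157.3°, groundspeed=82.9 kt
Leg 2: heading=68.3°, groundspeed=96.5 kt
Leg 3: heading=275.7°, groundspeed=69.6 kt
Leg 4: heading=1.5°, groundspeed=89.1 kt
Leg 5: heading=50.9°, groundspeed=96.1 kt

Leg 1: desired track 147.2°; wind correction +10.1° → command heading 157.3°, groundspeed 82.9 kt
Leg 2: desired track 68.0°; wind correction +0.3° → command heading 68.3°, groundspeed 96.5 kt
Leg 3: desired track 281.6°; wind correction -5.9° → command heading 275.7°, groundspeed 69.6 kt
Leg 4: desired track 10.0°; wind correction -8.5° → command heading 1.5°, groundspeed 89.1 kt
Leg 5: desired track 53.2°; wind correction -2.3° → command heading 50.9°, groundspeed 96.1 kt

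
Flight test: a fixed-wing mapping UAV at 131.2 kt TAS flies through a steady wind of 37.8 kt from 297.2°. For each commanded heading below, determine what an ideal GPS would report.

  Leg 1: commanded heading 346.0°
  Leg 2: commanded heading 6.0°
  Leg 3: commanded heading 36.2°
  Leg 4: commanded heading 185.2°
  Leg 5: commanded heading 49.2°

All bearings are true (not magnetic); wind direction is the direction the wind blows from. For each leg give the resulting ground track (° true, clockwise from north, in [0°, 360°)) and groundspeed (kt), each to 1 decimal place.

Leg 1: heading 346.0°; drift +15.0° → track 1.0°, groundspeed 110.0 kt
Leg 2: heading 6.0°; drift +16.7° → track 22.7°, groundspeed 122.7 kt
Leg 3: heading 36.2°; drift +15.2° → track 51.4°, groundspeed 142.1 kt
Leg 4: heading 185.2°; drift -13.6° → track 171.6°, groundspeed 149.5 kt
Leg 5: heading 49.2°; drift +13.6° → track 62.8°, groundspeed 149.5 kt

Leg 1: track=1.0°, groundspeed=110.0 kt
Leg 2: track=22.7°, groundspeed=122.7 kt
Leg 3: track=51.4°, groundspeed=142.1 kt
Leg 4: track=171.6°, groundspeed=149.5 kt
Leg 5: track=62.8°, groundspeed=149.5 kt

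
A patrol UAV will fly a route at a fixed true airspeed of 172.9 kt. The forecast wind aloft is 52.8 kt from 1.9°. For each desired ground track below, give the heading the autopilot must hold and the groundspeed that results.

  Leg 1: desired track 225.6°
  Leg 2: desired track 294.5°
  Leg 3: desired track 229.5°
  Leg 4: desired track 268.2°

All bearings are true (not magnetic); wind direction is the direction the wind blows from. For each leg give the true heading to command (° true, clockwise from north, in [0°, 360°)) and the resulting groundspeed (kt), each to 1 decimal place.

Leg 1: desired track 225.6°; wind correction +12.2° → command heading 237.8°, groundspeed 207.2 kt
Leg 2: desired track 294.5°; wind correction +16.4° → command heading 310.9°, groundspeed 145.6 kt
Leg 3: desired track 229.5°; wind correction +13.0° → command heading 242.5°, groundspeed 204.0 kt
Leg 4: desired track 268.2°; wind correction +17.7° → command heading 285.9°, groundspeed 168.1 kt

Leg 1: heading=237.8°, groundspeed=207.2 kt
Leg 2: heading=310.9°, groundspeed=145.6 kt
Leg 3: heading=242.5°, groundspeed=204.0 kt
Leg 4: heading=285.9°, groundspeed=168.1 kt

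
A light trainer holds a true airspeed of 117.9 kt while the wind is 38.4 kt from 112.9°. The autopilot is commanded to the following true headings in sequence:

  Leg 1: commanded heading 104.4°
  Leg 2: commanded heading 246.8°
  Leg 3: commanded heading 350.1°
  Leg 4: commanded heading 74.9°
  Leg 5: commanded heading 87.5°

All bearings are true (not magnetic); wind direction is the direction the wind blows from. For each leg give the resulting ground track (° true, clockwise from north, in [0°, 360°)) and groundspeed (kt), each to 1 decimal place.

Leg 1: track=100.3°, groundspeed=80.1 kt
Leg 2: track=257.6°, groundspeed=147.2 kt
Leg 3: track=337.0°, groundspeed=142.4 kt
Leg 4: track=59.8°, groundspeed=90.8 kt
Leg 5: track=76.3°, groundspeed=84.8 kt

Leg 1: heading 104.4°; drift -4.1° → track 100.3°, groundspeed 80.1 kt
Leg 2: heading 246.8°; drift +10.8° → track 257.6°, groundspeed 147.2 kt
Leg 3: heading 350.1°; drift -13.1° → track 337.0°, groundspeed 142.4 kt
Leg 4: heading 74.9°; drift -15.1° → track 59.8°, groundspeed 90.8 kt
Leg 5: heading 87.5°; drift -11.2° → track 76.3°, groundspeed 84.8 kt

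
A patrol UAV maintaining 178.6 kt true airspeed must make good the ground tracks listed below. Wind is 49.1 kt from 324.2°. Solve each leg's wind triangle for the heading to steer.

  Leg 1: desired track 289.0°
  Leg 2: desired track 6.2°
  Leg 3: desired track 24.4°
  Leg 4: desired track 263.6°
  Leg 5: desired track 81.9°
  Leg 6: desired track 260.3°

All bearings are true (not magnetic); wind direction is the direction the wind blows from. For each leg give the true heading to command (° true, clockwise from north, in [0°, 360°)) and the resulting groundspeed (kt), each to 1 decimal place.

Leg 1: desired track 289.0°; wind correction +9.1° → command heading 298.1°, groundspeed 136.2 kt
Leg 2: desired track 6.2°; wind correction -10.6° → command heading 355.6°, groundspeed 139.1 kt
Leg 3: desired track 24.4°; wind correction -13.8° → command heading 10.6°, groundspeed 149.0 kt
Leg 4: desired track 263.6°; wind correction +13.9° → command heading 277.5°, groundspeed 149.3 kt
Leg 5: desired track 81.9°; wind correction -14.1° → command heading 67.8°, groundspeed 196.1 kt
Leg 6: desired track 260.3°; wind correction +14.3° → command heading 274.6°, groundspeed 151.5 kt

Leg 1: heading=298.1°, groundspeed=136.2 kt
Leg 2: heading=355.6°, groundspeed=139.1 kt
Leg 3: heading=10.6°, groundspeed=149.0 kt
Leg 4: heading=277.5°, groundspeed=149.3 kt
Leg 5: heading=67.8°, groundspeed=196.1 kt
Leg 6: heading=274.6°, groundspeed=151.5 kt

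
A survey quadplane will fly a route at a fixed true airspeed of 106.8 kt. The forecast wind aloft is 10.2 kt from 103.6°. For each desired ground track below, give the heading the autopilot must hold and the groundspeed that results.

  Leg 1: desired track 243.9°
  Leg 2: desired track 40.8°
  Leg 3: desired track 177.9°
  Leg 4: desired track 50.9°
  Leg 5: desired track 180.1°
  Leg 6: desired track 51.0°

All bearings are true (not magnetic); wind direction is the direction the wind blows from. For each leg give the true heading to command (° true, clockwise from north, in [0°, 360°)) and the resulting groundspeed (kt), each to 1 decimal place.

Leg 1: heading=240.4°, groundspeed=114.4 kt
Leg 2: heading=45.7°, groundspeed=101.8 kt
Leg 3: heading=172.6°, groundspeed=103.6 kt
Leg 4: heading=55.3°, groundspeed=100.3 kt
Leg 5: heading=174.8°, groundspeed=104.0 kt
Leg 6: heading=55.4°, groundspeed=100.3 kt

Leg 1: desired track 243.9°; wind correction -3.5° → command heading 240.4°, groundspeed 114.4 kt
Leg 2: desired track 40.8°; wind correction +4.9° → command heading 45.7°, groundspeed 101.8 kt
Leg 3: desired track 177.9°; wind correction -5.3° → command heading 172.6°, groundspeed 103.6 kt
Leg 4: desired track 50.9°; wind correction +4.4° → command heading 55.3°, groundspeed 100.3 kt
Leg 5: desired track 180.1°; wind correction -5.3° → command heading 174.8°, groundspeed 104.0 kt
Leg 6: desired track 51.0°; wind correction +4.4° → command heading 55.4°, groundspeed 100.3 kt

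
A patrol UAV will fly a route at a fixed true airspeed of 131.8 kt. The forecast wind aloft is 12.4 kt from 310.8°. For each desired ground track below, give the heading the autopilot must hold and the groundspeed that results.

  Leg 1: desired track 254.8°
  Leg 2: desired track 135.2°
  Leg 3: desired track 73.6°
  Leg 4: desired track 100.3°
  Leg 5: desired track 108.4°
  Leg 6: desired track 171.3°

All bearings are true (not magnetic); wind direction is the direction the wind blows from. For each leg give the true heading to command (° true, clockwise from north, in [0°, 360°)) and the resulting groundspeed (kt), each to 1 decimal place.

Leg 1: desired track 254.8°; wind correction +4.5° → command heading 259.3°, groundspeed 124.5 kt
Leg 2: desired track 135.2°; wind correction +0.4° → command heading 135.6°, groundspeed 144.2 kt
Leg 3: desired track 73.6°; wind correction -4.5° → command heading 69.1°, groundspeed 138.1 kt
Leg 4: desired track 100.3°; wind correction -2.7° → command heading 97.6°, groundspeed 142.3 kt
Leg 5: desired track 108.4°; wind correction -2.1° → command heading 106.3°, groundspeed 143.2 kt
Leg 6: desired track 171.3°; wind correction +3.5° → command heading 174.8°, groundspeed 141.0 kt

Leg 1: heading=259.3°, groundspeed=124.5 kt
Leg 2: heading=135.6°, groundspeed=144.2 kt
Leg 3: heading=69.1°, groundspeed=138.1 kt
Leg 4: heading=97.6°, groundspeed=142.3 kt
Leg 5: heading=106.3°, groundspeed=143.2 kt
Leg 6: heading=174.8°, groundspeed=141.0 kt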